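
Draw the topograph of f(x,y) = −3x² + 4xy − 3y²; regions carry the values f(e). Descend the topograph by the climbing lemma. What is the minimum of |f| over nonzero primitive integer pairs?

translate: b→2 (≡-4 mod 6), so (3,-4,3)→(3,2,2)
flip: (3,2,2)→(2,-2,3)
translate: b→2 (≡-2 mod 4), so (2,-2,3)→(2,2,3)
reduced (well bottom): (2,2,3) with a≤c, −a<b≤a
well minimum |f| = |-2| = 2 (negative-definite)

2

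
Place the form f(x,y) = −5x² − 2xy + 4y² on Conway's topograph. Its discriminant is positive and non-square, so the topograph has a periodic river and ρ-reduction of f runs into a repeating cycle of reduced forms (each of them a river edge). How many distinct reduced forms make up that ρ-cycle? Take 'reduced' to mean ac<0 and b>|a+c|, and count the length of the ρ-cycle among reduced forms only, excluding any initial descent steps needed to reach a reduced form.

D = 84, ⌊√D⌋ = 9
descent: ρ → (4,2,-5)  [lands on river]
river: ρ → (-5,8,1)
river: ρ → (1,8,-5)
river: ρ → (-5,2,4)
river: ρ → (4,6,-3)
river: ρ → (-3,6,4)
ρ-cycle length = 6 (tail of 1 descent step not counted)

6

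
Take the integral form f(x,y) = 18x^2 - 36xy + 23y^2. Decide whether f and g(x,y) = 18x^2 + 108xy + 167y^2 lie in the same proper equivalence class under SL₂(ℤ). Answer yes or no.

D₁ = -360, D₂ = -360
f: translate: b→0 (≡-36 mod 36), so (18,-36,23)→(18,0,5)
f: flip: (18,0,5)→(5,0,18)
f: reduced (well bottom): (5,0,18) with a≤c, −a<b≤a
g: translate: b→0 (≡108 mod 36), so (18,108,167)→(18,0,5)
g: flip: (18,0,5)→(5,0,18)
g: reduced (well bottom): (5,0,18) with a≤c, −a<b≤a
reduced forms (5, 0, 18) vs (5, 0, 18) ⇒ equivalent

yes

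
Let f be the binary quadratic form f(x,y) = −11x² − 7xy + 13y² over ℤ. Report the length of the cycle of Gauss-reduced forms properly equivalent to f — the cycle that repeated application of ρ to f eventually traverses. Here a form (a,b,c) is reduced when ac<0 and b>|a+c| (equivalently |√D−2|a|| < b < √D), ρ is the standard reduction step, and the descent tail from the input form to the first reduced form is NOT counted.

D = 621, ⌊√D⌋ = 24
descent: ρ → (13,7,-11)  [lands on river]
river: ρ → (-11,15,9)
river: ρ → (9,21,-5)
river: ρ → (-5,19,13)
ρ-cycle length = 4 (tail of 1 descent step not counted)

4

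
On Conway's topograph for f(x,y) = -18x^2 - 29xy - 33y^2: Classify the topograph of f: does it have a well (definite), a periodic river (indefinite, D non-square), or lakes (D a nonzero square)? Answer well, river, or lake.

D = b²−4ac = (-29)² − 4·(-18)·(-33) = -1535
D < 0 ⇒ definite ⇒ every region one sign ⇒ single well

well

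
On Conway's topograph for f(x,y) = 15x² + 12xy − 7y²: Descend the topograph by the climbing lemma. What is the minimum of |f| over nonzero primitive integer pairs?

river: ρ → (-7,16,11)
river: ρ → (11,6,-12)
river: ρ → (-12,18,5)
river: ρ → (5,22,-4)
river: ρ → (-4,18,15)
river: ρ → (15,12,-7)
closes: descent 0, river 6
min |a| on river = 4

4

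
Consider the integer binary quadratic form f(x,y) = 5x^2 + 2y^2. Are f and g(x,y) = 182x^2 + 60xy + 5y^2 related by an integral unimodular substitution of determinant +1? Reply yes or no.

D₁ = -40, D₂ = -40
f: flip: (5,0,2)→(2,0,5)
f: reduced (well bottom): (2,0,5) with a≤c, −a<b≤a
g: flip: (182,60,5)→(5,-60,182)
g: translate: b→0 (≡-60 mod 10), so (5,-60,182)→(5,0,2)
g: flip: (5,0,2)→(2,0,5)
g: reduced (well bottom): (2,0,5) with a≤c, −a<b≤a
reduced forms (2, 0, 5) vs (2, 0, 5) ⇒ equivalent

yes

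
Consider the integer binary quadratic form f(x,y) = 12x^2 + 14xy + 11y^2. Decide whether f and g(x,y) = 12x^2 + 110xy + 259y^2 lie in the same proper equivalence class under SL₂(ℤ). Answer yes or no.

D₁ = -332, D₂ = -332
f: translate: b→-10 (≡14 mod 24), so (12,14,11)→(12,-10,9)
f: flip: (12,-10,9)→(9,10,12)
f: translate: b→-8 (≡10 mod 18), so (9,10,12)→(9,-8,11)
f: reduced (well bottom): (9,-8,11) with a≤c, −a<b≤a
g: translate: b→-10 (≡110 mod 24), so (12,110,259)→(12,-10,9)
g: flip: (12,-10,9)→(9,10,12)
g: translate: b→-8 (≡10 mod 18), so (9,10,12)→(9,-8,11)
g: reduced (well bottom): (9,-8,11) with a≤c, −a<b≤a
reduced forms (9, -8, 11) vs (9, -8, 11) ⇒ equivalent

yes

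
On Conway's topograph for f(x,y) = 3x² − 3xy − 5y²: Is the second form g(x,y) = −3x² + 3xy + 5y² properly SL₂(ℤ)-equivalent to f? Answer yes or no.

D₁ = 69, D₂ = 69
river cycle of f (length 4): (-5, 3, 3), (3, 3, -5), (-5, 7, 1), (1, 7, -5)
river cycle of g (length 4): (5, 7, -1), (-1, 7, 5), (5, 3, -3), (-3, 3, 5)
cycles differ ⇒ inequivalent

no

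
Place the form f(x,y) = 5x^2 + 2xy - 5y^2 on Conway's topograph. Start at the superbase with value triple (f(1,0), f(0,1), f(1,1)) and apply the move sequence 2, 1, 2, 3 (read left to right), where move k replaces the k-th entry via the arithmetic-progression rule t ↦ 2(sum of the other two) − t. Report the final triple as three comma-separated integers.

start (5,-5,2) = (f(1,0),f(0,1),f(1,1))
replace slot 2: 2·(5+2) − (-5) = 19 → (5,19,2)
replace slot 1: 2·(19+2) − 5 = 37 → (37,19,2)
replace slot 2: 2·(37+2) − 19 = 59 → (37,59,2)
replace slot 3: 2·(37+59) − 2 = 190 → (37,59,190)

37,59,190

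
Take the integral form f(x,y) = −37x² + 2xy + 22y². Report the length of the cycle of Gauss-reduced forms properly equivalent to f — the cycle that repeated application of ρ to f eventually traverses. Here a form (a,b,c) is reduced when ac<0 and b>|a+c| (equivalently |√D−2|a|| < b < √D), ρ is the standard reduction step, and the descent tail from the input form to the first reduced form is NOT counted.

D = 3260, ⌊√D⌋ = 57
descent: ρ → (22,42,-17)  [lands on river]
river: ρ → (-17,26,38)
river: ρ → (38,50,-5)
river: ρ → (-5,50,38)
river: ρ → (38,26,-17)
river: ρ → (-17,42,22)
river: ρ → (22,46,-13)
river: ρ → (-13,32,43)
river: ρ → (43,54,-2)
river: ρ → (-2,54,43)
river: ρ → (43,32,-13)
river: ρ → (-13,46,22)
ρ-cycle length = 12 (tail of 1 descent step not counted)

12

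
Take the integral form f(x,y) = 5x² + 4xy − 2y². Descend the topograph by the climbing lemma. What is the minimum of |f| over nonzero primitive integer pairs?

river: ρ → (-2,4,5)
river: ρ → (5,6,-1)
river: ρ → (-1,6,5)
river: ρ → (5,4,-2)
closes: descent 0, river 4
min |a| on river = 1

1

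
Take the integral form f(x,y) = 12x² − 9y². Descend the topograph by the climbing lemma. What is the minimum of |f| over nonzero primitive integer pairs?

descent: ρ → (-9,18,3)  [lands on river]
river: ρ → (3,18,-9)
closes: descent 1, river 2
min |a| on river = 3

3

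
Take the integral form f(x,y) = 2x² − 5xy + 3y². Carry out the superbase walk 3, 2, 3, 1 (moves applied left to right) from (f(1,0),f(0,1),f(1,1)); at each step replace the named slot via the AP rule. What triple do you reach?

start (2,3,0) = (f(1,0),f(0,1),f(1,1))
replace slot 3: 2·(2+3) − 0 = 10 → (2,3,10)
replace slot 2: 2·(2+10) − 3 = 21 → (2,21,10)
replace slot 3: 2·(2+21) − 10 = 36 → (2,21,36)
replace slot 1: 2·(21+36) − 2 = 112 → (112,21,36)

112,21,36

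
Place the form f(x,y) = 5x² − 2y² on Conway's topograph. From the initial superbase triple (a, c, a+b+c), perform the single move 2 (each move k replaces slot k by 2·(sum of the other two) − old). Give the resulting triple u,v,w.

start (5,-2,3) = (f(1,0),f(0,1),f(1,1))
replace slot 2: 2·(5+3) − (-2) = 18 → (5,18,3)

5,18,3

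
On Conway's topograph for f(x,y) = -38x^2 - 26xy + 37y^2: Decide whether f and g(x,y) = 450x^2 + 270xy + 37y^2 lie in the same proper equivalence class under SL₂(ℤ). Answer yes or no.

D₁ = 6300, D₂ = 6300
river cycle of f (length 12): (37, 26, -38), (-38, 50, 25), (25, 50, -38), (-38, 26, 37), (37, 48, -27), (-27, 60, 25), (25, 40, -47), (-47, 54, 18), (18, 54, -47), (-47, 40, 25), … (2 more)
river cycle of g (length 12): (37, 26, -38), (-38, 50, 25), (25, 50, -38), (-38, 26, 37), (37, 48, -27), (-27, 60, 25), (25, 40, -47), (-47, 54, 18), (18, 54, -47), (-47, 40, 25), … (2 more)
cycles coincide ⇒ equivalent

yes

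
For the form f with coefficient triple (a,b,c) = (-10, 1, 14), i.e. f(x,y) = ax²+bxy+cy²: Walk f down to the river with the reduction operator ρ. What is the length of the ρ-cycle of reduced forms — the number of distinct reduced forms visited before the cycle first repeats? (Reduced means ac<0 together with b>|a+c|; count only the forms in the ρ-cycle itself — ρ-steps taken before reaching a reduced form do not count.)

D = 561, ⌊√D⌋ = 23
descent: ρ → (14,-1,-10)
descent: ρ → (-10,21,3)  [lands on river]
river: ρ → (3,21,-10)
river: ρ → (-10,19,5)
river: ρ → (5,21,-6)
river: ρ → (-6,15,14)
river: ρ → (14,13,-7)
river: ρ → (-7,15,12)
river: ρ → (12,9,-10)
river: ρ → (-10,11,11)
river: ρ → (11,11,-10)
river: ρ → (-10,9,12)
river: ρ → (12,15,-7)
river: ρ → (-7,13,14)
river: ρ → (14,15,-6)
river: ρ → (-6,21,5)
river: ρ → (5,19,-10)
ρ-cycle length = 16 (tail of 2 descent steps not counted)

16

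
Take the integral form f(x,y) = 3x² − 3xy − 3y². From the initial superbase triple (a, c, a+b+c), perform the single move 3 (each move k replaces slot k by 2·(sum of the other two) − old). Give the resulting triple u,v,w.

start (3,-3,-3) = (f(1,0),f(0,1),f(1,1))
replace slot 3: 2·(3+(-3)) − (-3) = 3 → (3,-3,3)

3,-3,3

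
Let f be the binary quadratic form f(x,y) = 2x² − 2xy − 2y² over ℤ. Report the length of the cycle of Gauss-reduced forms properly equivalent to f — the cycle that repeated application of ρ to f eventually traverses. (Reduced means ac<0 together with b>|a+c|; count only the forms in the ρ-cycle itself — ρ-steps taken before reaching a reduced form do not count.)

D = 20, ⌊√D⌋ = 4
descent: ρ → (-2,2,2)  [lands on river]
river: ρ → (2,2,-2)
ρ-cycle length = 2 (tail of 1 descent step not counted)

2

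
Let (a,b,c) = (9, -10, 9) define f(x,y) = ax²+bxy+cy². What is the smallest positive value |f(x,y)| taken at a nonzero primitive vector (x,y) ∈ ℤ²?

translate: b→8 (≡-10 mod 18), so (9,-10,9)→(9,8,8)
flip: (9,8,8)→(8,-8,9)
translate: b→8 (≡-8 mod 16), so (8,-8,9)→(8,8,9)
reduced (well bottom): (8,8,9) with a≤c, −a<b≤a
well minimum = a = 8

8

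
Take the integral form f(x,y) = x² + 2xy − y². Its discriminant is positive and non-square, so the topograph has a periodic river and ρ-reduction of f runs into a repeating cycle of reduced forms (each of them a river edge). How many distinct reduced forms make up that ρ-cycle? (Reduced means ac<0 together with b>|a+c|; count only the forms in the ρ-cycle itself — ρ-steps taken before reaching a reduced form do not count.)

D = 8, ⌊√D⌋ = 2
river: ρ → (-1,2,1)
river: ρ → (1,2,-1)
ρ-cycle length = 2 (tail of 0 descent steps not counted)

2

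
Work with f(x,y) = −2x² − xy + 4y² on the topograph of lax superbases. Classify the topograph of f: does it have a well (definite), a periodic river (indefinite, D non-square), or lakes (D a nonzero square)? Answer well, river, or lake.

D = b²−4ac = (-1)² − 4·(-2)·4 = 33
D > 0 non-square ⇒ indefinite ⇒ periodic river

river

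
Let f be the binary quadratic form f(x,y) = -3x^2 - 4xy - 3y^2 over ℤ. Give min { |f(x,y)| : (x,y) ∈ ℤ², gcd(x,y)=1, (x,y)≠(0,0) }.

translate: b→-2 (≡4 mod 6), so (3,4,3)→(3,-2,2)
flip: (3,-2,2)→(2,2,3)
reduced (well bottom): (2,2,3) with a≤c, −a<b≤a
well minimum |f| = |-2| = 2 (negative-definite)

2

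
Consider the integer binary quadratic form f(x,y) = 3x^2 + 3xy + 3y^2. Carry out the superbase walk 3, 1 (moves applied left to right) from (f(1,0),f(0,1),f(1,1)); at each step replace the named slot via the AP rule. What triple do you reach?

start (3,3,9) = (f(1,0),f(0,1),f(1,1))
replace slot 3: 2·(3+3) − 9 = 3 → (3,3,3)
replace slot 1: 2·(3+3) − 3 = 9 → (9,3,3)

9,3,3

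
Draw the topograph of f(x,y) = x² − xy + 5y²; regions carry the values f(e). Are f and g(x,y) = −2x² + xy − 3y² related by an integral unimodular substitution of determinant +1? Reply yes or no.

D₁ = -19, D₂ = -23
discriminants differ ⇒ not SL₂(ℤ)-equivalent

no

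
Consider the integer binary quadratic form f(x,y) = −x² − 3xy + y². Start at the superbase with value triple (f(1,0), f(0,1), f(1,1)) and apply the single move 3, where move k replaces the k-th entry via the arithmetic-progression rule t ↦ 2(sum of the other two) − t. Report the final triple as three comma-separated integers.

start (-1,1,-3) = (f(1,0),f(0,1),f(1,1))
replace slot 3: 2·((-1)+1) − (-3) = 3 → (-1,1,3)

-1,1,3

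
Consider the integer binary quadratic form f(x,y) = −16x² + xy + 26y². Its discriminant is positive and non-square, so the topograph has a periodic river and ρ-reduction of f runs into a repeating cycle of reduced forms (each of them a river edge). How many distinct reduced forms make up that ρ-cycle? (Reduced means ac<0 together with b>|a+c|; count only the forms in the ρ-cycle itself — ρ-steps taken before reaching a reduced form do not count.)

D = 1665, ⌊√D⌋ = 40
descent: ρ → (26,-1,-16)
descent: ρ → (-16,33,9)  [lands on river]
river: ρ → (9,39,-4)
river: ρ → (-4,33,36)
river: ρ → (36,39,-1)
river: ρ → (-1,39,36)
river: ρ → (36,33,-4)
river: ρ → (-4,39,9)
river: ρ → (9,33,-16)
river: ρ → (-16,31,11)
river: ρ → (11,35,-10)
river: ρ → (-10,25,26)
river: ρ → (26,27,-9)
river: ρ → (-9,27,26)
river: ρ → (26,25,-10)
river: ρ → (-10,35,11)
river: ρ → (11,31,-16)
ρ-cycle length = 16 (tail of 2 descent steps not counted)

16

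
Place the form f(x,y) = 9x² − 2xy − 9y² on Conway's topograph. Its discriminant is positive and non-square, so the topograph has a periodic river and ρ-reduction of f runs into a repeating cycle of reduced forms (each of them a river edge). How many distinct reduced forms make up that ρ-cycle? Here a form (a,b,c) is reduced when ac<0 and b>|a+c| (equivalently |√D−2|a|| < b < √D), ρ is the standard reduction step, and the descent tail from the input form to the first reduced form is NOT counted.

D = 328, ⌊√D⌋ = 18
descent: ρ → (-9,2,9)  [lands on river]
river: ρ → (9,16,-2)
river: ρ → (-2,16,9)
river: ρ → (9,2,-9)
river: ρ → (-9,16,2)
river: ρ → (2,16,-9)
ρ-cycle length = 6 (tail of 1 descent step not counted)

6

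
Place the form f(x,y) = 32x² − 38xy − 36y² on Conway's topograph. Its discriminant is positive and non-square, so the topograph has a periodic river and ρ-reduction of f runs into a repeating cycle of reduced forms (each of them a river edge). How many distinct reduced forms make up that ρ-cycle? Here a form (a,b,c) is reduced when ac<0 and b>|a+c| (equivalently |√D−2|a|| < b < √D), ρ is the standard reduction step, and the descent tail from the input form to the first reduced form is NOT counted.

D = 6052, ⌊√D⌋ = 77
descent: ρ → (-36,38,32)  [lands on river]
river: ρ → (32,26,-42)
river: ρ → (-42,58,16)
river: ρ → (16,70,-18)
river: ρ → (-18,74,8)
river: ρ → (8,70,-36)
river: ρ → (-36,74,4)
river: ρ → (4,70,-72)
river: ρ → (-72,74,2)
river: ρ → (2,74,-72)
river: ρ → (-72,70,4)
river: ρ → (4,74,-36)
river: ρ → (-36,70,8)
river: ρ → (8,74,-18)
river: ρ → (-18,70,16)
river: ρ → (16,58,-42)
river: ρ → (-42,26,32)
river: ρ → (32,38,-36)
river: ρ → (-36,34,34)
river: ρ → (34,34,-36)
ρ-cycle length = 20 (tail of 1 descent step not counted)

20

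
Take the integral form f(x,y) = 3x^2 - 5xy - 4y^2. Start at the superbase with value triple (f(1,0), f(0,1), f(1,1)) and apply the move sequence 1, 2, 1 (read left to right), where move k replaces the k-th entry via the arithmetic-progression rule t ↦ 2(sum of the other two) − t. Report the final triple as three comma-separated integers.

start (3,-4,-6) = (f(1,0),f(0,1),f(1,1))
replace slot 1: 2·((-4)+(-6)) − 3 = -23 → (-23,-4,-6)
replace slot 2: 2·((-23)+(-6)) − (-4) = -54 → (-23,-54,-6)
replace slot 1: 2·((-54)+(-6)) − (-23) = -97 → (-97,-54,-6)

-97,-54,-6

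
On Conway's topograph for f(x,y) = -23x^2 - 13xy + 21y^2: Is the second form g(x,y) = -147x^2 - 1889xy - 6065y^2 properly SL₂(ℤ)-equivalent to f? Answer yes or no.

D₁ = 2101, D₂ = 2101
river cycle of f (length 10): (21, 13, -23), (-23, 33, 11), (11, 33, -23), (-23, 13, 21), (21, 29, -15), (-15, 31, 19), (19, 45, -1), (-1, 45, 19), (19, 31, -15), (-15, 29, 21)
river cycle of g (length 10): (-23, 33, 11), (11, 33, -23), (-23, 13, 21), (21, 29, -15), (-15, 31, 19), (19, 45, -1), (-1, 45, 19), (19, 31, -15), (-15, 29, 21), (21, 13, -23)
cycles coincide ⇒ equivalent

yes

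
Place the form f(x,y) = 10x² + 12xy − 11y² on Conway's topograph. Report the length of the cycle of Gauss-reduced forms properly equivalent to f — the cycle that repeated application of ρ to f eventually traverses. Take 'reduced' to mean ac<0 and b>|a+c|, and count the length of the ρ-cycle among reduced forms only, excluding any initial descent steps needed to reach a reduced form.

D = 584, ⌊√D⌋ = 24
river: ρ → (-11,10,11)
river: ρ → (11,12,-10)
river: ρ → (-10,8,13)
river: ρ → (13,18,-5)
river: ρ → (-5,22,5)
river: ρ → (5,18,-13)
river: ρ → (-13,8,10)
river: ρ → (10,12,-11)
ρ-cycle length = 8 (tail of 0 descent steps not counted)

8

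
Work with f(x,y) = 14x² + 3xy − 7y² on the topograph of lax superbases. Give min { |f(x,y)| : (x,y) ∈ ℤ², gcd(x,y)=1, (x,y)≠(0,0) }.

descent: ρ → (-7,11,10)  [lands on river]
river: ρ → (10,9,-8)
river: ρ → (-8,7,11)
river: ρ → (11,15,-4)
river: ρ → (-4,17,7)
river: ρ → (7,11,-10)
river: ρ → (-10,9,8)
river: ρ → (8,7,-11)
river: ρ → (-11,15,4)
river: ρ → (4,17,-7)
closes: descent 1, river 10
min |a| on river = 4

4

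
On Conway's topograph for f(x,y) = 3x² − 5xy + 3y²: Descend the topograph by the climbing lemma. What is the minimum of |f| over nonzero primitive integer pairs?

translate: b→1 (≡-5 mod 6), so (3,-5,3)→(3,1,1)
flip: (3,1,1)→(1,-1,3)
translate: b→1 (≡-1 mod 2), so (1,-1,3)→(1,1,3)
reduced (well bottom): (1,1,3) with a≤c, −a<b≤a
well minimum = a = 1

1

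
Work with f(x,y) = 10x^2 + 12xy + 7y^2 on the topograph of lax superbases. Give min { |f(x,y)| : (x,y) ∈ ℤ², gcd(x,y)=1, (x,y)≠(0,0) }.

translate: b→-8 (≡12 mod 20), so (10,12,7)→(10,-8,5)
flip: (10,-8,5)→(5,8,10)
translate: b→-2 (≡8 mod 10), so (5,8,10)→(5,-2,7)
reduced (well bottom): (5,-2,7) with a≤c, −a<b≤a
well minimum = a = 5

5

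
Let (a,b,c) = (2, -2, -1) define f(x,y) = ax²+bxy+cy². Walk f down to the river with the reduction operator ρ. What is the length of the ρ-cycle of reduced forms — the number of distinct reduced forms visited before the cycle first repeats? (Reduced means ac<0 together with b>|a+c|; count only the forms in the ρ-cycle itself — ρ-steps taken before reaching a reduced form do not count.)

D = 12, ⌊√D⌋ = 3
descent: ρ → (-1,2,2)  [lands on river]
river: ρ → (2,2,-1)
ρ-cycle length = 2 (tail of 1 descent step not counted)

2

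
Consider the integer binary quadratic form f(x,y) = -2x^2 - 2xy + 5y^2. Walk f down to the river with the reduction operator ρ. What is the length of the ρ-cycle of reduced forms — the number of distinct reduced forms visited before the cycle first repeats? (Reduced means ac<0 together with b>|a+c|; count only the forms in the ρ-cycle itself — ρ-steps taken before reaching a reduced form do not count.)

D = 44, ⌊√D⌋ = 6
descent: ρ → (5,2,-2)
descent: ρ → (-2,6,1)  [lands on river]
river: ρ → (1,6,-2)
ρ-cycle length = 2 (tail of 2 descent steps not counted)

2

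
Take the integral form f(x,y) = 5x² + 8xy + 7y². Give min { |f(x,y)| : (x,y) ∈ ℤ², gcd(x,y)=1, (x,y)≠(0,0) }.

translate: b→-2 (≡8 mod 10), so (5,8,7)→(5,-2,4)
flip: (5,-2,4)→(4,2,5)
reduced (well bottom): (4,2,5) with a≤c, −a<b≤a
well minimum = a = 4

4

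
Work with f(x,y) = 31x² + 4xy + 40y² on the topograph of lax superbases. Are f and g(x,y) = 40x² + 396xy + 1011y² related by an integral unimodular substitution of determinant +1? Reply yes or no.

D₁ = -4944, D₂ = -4944
f: reduced (well bottom): (31,4,40) with a≤c, −a<b≤a
g: translate: b→-4 (≡396 mod 80), so (40,396,1011)→(40,-4,31)
g: flip: (40,-4,31)→(31,4,40)
g: reduced (well bottom): (31,4,40) with a≤c, −a<b≤a
reduced forms (31, 4, 40) vs (31, 4, 40) ⇒ equivalent

yes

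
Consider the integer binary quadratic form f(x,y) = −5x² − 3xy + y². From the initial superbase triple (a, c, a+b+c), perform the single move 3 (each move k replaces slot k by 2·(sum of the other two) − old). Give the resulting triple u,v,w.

start (-5,1,-7) = (f(1,0),f(0,1),f(1,1))
replace slot 3: 2·((-5)+1) − (-7) = -1 → (-5,1,-1)

-5,1,-1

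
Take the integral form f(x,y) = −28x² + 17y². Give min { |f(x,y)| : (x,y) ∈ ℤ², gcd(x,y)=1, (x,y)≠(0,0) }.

descent: ρ → (17,34,-11)  [lands on river]
river: ρ → (-11,32,20)
river: ρ → (20,8,-23)
river: ρ → (-23,38,5)
river: ρ → (5,42,-7)
river: ρ → (-7,42,5)
river: ρ → (5,38,-23)
river: ρ → (-23,8,20)
river: ρ → (20,32,-11)
river: ρ → (-11,34,17)
closes: descent 1, river 10
min |a| on river = 5

5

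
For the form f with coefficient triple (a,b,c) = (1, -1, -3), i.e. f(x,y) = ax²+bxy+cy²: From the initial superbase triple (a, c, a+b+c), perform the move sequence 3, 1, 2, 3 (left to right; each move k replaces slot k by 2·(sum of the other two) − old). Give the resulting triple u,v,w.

start (1,-3,-3) = (f(1,0),f(0,1),f(1,1))
replace slot 3: 2·(1+(-3)) − (-3) = -1 → (1,-3,-1)
replace slot 1: 2·((-3)+(-1)) − 1 = -9 → (-9,-3,-1)
replace slot 2: 2·((-9)+(-1)) − (-3) = -17 → (-9,-17,-1)
replace slot 3: 2·((-9)+(-17)) − (-1) = -51 → (-9,-17,-51)

-9,-17,-51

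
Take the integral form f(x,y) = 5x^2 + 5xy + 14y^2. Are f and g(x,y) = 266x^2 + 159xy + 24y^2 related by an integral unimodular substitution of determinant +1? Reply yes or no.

D₁ = -255, D₂ = -255
f: reduced (well bottom): (5,5,14) with a≤c, −a<b≤a
g: flip: (266,159,24)→(24,-159,266)
g: translate: b→-15 (≡-159 mod 48), so (24,-159,266)→(24,-15,5)
g: flip: (24,-15,5)→(5,15,24)
g: translate: b→5 (≡15 mod 10), so (5,15,24)→(5,5,14)
g: reduced (well bottom): (5,5,14) with a≤c, −a<b≤a
reduced forms (5, 5, 14) vs (5, 5, 14) ⇒ equivalent

yes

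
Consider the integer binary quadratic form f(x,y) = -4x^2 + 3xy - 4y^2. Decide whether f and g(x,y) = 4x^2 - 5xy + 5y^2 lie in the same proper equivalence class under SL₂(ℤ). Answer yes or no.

D₁ = -55, D₂ = -55
f is negative-definite; reduce −f:
−f: flip: (4,-3,4)→(4,3,4)
−f: reduced (well bottom): (4,3,4) with a≤c, −a<b≤a
flip sign back: reduced form of f is (-4,-3,-4)
g: translate: b→3 (≡-5 mod 8), so (4,-5,5)→(4,3,4)
g: reduced (well bottom): (4,3,4) with a≤c, −a<b≤a
reduced forms (-4, -3, -4) vs (4, 3, 4) ⇒ inequivalent

no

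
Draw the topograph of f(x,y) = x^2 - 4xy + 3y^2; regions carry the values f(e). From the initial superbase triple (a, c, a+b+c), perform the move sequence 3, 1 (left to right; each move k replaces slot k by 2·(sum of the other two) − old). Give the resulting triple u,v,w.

start (1,3,0) = (f(1,0),f(0,1),f(1,1))
replace slot 3: 2·(1+3) − 0 = 8 → (1,3,8)
replace slot 1: 2·(3+8) − 1 = 21 → (21,3,8)

21,3,8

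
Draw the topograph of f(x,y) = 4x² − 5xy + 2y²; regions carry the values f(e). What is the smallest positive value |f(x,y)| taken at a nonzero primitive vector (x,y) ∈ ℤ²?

translate: b→3 (≡-5 mod 8), so (4,-5,2)→(4,3,1)
flip: (4,3,1)→(1,-3,4)
translate: b→1 (≡-3 mod 2), so (1,-3,4)→(1,1,2)
reduced (well bottom): (1,1,2) with a≤c, −a<b≤a
well minimum = a = 1

1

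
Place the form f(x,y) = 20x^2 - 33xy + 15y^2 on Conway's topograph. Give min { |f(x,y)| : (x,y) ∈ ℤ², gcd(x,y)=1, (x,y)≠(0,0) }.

translate: b→7 (≡-33 mod 40), so (20,-33,15)→(20,7,2)
flip: (20,7,2)→(2,-7,20)
translate: b→1 (≡-7 mod 4), so (2,-7,20)→(2,1,14)
reduced (well bottom): (2,1,14) with a≤c, −a<b≤a
well minimum = a = 2

2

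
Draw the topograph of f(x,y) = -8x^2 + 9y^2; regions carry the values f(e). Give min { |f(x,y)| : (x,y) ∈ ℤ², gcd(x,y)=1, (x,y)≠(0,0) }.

descent: ρ → (9,0,-8)
descent: ρ → (-8,16,1)  [lands on river]
river: ρ → (1,16,-8)
closes: descent 2, river 2
min |a| on river = 1

1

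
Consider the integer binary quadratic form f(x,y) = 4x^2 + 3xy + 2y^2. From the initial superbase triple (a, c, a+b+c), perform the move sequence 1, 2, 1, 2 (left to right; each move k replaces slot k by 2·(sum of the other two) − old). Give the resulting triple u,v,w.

start (4,2,9) = (f(1,0),f(0,1),f(1,1))
replace slot 1: 2·(2+9) − 4 = 18 → (18,2,9)
replace slot 2: 2·(18+9) − 2 = 52 → (18,52,9)
replace slot 1: 2·(52+9) − 18 = 104 → (104,52,9)
replace slot 2: 2·(104+9) − 52 = 174 → (104,174,9)

104,174,9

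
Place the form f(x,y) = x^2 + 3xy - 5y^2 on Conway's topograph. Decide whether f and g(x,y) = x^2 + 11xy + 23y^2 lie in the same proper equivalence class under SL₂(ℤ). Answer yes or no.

D₁ = 29, D₂ = 29
river cycle of f (length 2): (1, 5, -1), (-1, 5, 1)
river cycle of g (length 2): (1, 5, -1), (-1, 5, 1)
cycles coincide ⇒ equivalent

yes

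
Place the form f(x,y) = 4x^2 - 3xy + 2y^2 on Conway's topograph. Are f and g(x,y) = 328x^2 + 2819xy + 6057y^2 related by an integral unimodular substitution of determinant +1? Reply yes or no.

D₁ = -23, D₂ = -23
f: flip: (4,-3,2)→(2,3,4)
f: translate: b→-1 (≡3 mod 4), so (2,3,4)→(2,-1,3)
f: reduced (well bottom): (2,-1,3) with a≤c, −a<b≤a
g: translate: b→195 (≡2819 mod 656), so (328,2819,6057)→(328,195,29)
g: flip: (328,195,29)→(29,-195,328)
g: translate: b→-21 (≡-195 mod 58), so (29,-195,328)→(29,-21,4)
g: flip: (29,-21,4)→(4,21,29)
g: translate: b→-3 (≡21 mod 8), so (4,21,29)→(4,-3,2)
g: flip: (4,-3,2)→(2,3,4)
g: translate: b→-1 (≡3 mod 4), so (2,3,4)→(2,-1,3)
g: reduced (well bottom): (2,-1,3) with a≤c, −a<b≤a
reduced forms (2, -1, 3) vs (2, -1, 3) ⇒ equivalent

yes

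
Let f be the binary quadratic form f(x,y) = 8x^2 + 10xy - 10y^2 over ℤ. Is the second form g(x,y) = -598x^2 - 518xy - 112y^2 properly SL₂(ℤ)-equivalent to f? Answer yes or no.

D₁ = 420, D₂ = 420
river cycle of f (length 6): (-10, 10, 8), (8, 6, -12), (-12, 18, 2), (2, 18, -12), (-12, 6, 8), (8, 10, -10)
river cycle of g (length 6): (-10, 10, 8), (8, 6, -12), (-12, 18, 2), (2, 18, -12), (-12, 6, 8), (8, 10, -10)
cycles coincide ⇒ equivalent

yes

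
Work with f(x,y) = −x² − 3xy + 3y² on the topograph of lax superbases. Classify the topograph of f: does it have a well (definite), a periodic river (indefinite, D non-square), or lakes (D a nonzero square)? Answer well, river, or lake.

D = b²−4ac = (-3)² − 4·(-1)·3 = 21
D > 0 non-square ⇒ indefinite ⇒ periodic river

river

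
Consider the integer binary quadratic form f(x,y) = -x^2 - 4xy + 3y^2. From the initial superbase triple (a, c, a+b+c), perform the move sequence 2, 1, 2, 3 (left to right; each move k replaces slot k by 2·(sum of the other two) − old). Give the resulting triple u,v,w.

start (-1,3,-2) = (f(1,0),f(0,1),f(1,1))
replace slot 2: 2·((-1)+(-2)) − 3 = -9 → (-1,-9,-2)
replace slot 1: 2·((-9)+(-2)) − (-1) = -21 → (-21,-9,-2)
replace slot 2: 2·((-21)+(-2)) − (-9) = -37 → (-21,-37,-2)
replace slot 3: 2·((-21)+(-37)) − (-2) = -114 → (-21,-37,-114)

-21,-37,-114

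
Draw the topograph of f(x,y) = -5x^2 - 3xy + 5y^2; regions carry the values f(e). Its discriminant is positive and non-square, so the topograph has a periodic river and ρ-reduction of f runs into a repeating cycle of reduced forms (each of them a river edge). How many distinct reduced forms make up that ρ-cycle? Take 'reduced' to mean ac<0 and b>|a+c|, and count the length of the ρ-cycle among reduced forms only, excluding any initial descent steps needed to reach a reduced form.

D = 109, ⌊√D⌋ = 10
descent: ρ → (5,3,-5)  [lands on river]
river: ρ → (-5,7,3)
river: ρ → (3,5,-7)
river: ρ → (-7,9,1)
river: ρ → (1,9,-7)
river: ρ → (-7,5,3)
river: ρ → (3,7,-5)
river: ρ → (-5,3,5)
river: ρ → (5,7,-3)
river: ρ → (-3,5,7)
river: ρ → (7,9,-1)
river: ρ → (-1,9,7)
river: ρ → (7,5,-3)
river: ρ → (-3,7,5)
ρ-cycle length = 14 (tail of 1 descent step not counted)

14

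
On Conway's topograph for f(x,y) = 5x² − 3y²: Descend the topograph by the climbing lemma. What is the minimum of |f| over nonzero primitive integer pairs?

descent: ρ → (-3,6,2)  [lands on river]
river: ρ → (2,6,-3)
closes: descent 1, river 2
min |a| on river = 2

2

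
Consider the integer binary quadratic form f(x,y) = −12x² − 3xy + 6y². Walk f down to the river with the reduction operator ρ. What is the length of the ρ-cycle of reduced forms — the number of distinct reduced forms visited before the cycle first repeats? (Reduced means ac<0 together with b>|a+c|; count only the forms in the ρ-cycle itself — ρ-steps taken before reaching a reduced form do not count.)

D = 297, ⌊√D⌋ = 17
descent: ρ → (6,15,-3)  [lands on river]
river: ρ → (-3,15,6)
river: ρ → (6,9,-9)
river: ρ → (-9,9,6)
ρ-cycle length = 4 (tail of 1 descent step not counted)

4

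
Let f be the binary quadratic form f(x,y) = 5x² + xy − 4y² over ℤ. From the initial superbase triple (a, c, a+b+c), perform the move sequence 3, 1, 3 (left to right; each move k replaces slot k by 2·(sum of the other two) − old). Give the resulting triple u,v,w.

start (5,-4,2) = (f(1,0),f(0,1),f(1,1))
replace slot 3: 2·(5+(-4)) − 2 = 0 → (5,-4,0)
replace slot 1: 2·((-4)+0) − 5 = -13 → (-13,-4,0)
replace slot 3: 2·((-13)+(-4)) − 0 = -34 → (-13,-4,-34)

-13,-4,-34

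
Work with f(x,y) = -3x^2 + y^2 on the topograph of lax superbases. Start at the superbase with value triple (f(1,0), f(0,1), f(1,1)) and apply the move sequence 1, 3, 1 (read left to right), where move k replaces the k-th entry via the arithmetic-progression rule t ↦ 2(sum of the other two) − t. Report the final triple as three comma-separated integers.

start (-3,1,-2) = (f(1,0),f(0,1),f(1,1))
replace slot 1: 2·(1+(-2)) − (-3) = 1 → (1,1,-2)
replace slot 3: 2·(1+1) − (-2) = 6 → (1,1,6)
replace slot 1: 2·(1+6) − 1 = 13 → (13,1,6)

13,1,6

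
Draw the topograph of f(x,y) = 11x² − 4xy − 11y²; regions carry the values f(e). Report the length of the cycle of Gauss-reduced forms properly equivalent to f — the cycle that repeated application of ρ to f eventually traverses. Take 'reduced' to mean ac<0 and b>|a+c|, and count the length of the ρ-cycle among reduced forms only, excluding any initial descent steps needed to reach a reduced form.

D = 500, ⌊√D⌋ = 22
descent: ρ → (-11,4,11)  [lands on river]
river: ρ → (11,18,-4)
river: ρ → (-4,22,1)
river: ρ → (1,22,-4)
river: ρ → (-4,18,11)
river: ρ → (11,4,-11)
river: ρ → (-11,18,4)
river: ρ → (4,22,-1)
river: ρ → (-1,22,4)
river: ρ → (4,18,-11)
ρ-cycle length = 10 (tail of 1 descent step not counted)

10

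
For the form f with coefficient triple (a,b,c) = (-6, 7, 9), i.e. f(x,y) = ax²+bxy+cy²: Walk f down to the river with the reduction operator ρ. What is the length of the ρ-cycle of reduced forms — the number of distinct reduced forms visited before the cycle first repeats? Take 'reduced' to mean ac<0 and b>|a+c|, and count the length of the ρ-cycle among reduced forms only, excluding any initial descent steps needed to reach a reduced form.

D = 265, ⌊√D⌋ = 16
river: ρ → (9,11,-4)
river: ρ → (-4,13,6)
river: ρ → (6,11,-6)
river: ρ → (-6,13,4)
river: ρ → (4,11,-9)
river: ρ → (-9,7,6)
river: ρ → (6,5,-10)
river: ρ → (-10,15,1)
river: ρ → (1,15,-10)
river: ρ → (-10,5,6)
river: ρ → (6,7,-9)
river: ρ → (-9,11,4)
river: ρ → (4,13,-6)
river: ρ → (-6,11,6)
river: ρ → (6,13,-4)
river: ρ → (-4,11,9)
river: ρ → (9,7,-6)
river: ρ → (-6,5,10)
river: ρ → (10,15,-1)
river: ρ → (-1,15,10)
river: ρ → (10,5,-6)
river: ρ → (-6,7,9)
ρ-cycle length = 22 (tail of 0 descent steps not counted)

22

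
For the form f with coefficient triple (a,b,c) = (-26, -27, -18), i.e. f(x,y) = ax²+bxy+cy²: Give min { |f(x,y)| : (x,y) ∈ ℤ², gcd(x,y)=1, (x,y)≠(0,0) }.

translate: b→-25 (≡27 mod 52), so (26,27,18)→(26,-25,17)
flip: (26,-25,17)→(17,25,26)
translate: b→-9 (≡25 mod 34), so (17,25,26)→(17,-9,18)
reduced (well bottom): (17,-9,18) with a≤c, −a<b≤a
well minimum |f| = |-17| = 17 (negative-definite)

17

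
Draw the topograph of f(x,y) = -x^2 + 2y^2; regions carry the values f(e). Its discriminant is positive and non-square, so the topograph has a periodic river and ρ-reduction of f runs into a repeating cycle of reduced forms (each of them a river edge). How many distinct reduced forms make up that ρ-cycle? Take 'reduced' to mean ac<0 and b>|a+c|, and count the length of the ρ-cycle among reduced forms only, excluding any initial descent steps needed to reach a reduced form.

D = 8, ⌊√D⌋ = 2
descent: ρ → (2,0,-1)
descent: ρ → (-1,2,1)  [lands on river]
river: ρ → (1,2,-1)
ρ-cycle length = 2 (tail of 2 descent steps not counted)

2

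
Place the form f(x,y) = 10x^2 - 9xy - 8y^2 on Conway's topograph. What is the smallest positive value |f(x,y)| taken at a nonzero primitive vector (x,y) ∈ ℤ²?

descent: ρ → (-8,9,10)  [lands on river]
river: ρ → (10,11,-7)
river: ρ → (-7,17,4)
river: ρ → (4,15,-11)
river: ρ → (-11,7,8)
river: ρ → (8,9,-10)
river: ρ → (-10,11,7)
river: ρ → (7,17,-4)
river: ρ → (-4,15,11)
river: ρ → (11,7,-8)
closes: descent 1, river 10
min |a| on river = 4

4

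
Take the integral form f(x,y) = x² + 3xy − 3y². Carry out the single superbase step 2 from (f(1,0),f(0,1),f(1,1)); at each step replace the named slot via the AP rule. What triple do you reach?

start (1,-3,1) = (f(1,0),f(0,1),f(1,1))
replace slot 2: 2·(1+1) − (-3) = 7 → (1,7,1)

1,7,1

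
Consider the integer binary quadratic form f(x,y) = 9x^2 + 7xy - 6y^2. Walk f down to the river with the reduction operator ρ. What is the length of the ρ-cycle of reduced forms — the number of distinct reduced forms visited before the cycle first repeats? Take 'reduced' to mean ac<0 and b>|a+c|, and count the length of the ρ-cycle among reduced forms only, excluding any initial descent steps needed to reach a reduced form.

D = 265, ⌊√D⌋ = 16
river: ρ → (-6,5,10)
river: ρ → (10,15,-1)
river: ρ → (-1,15,10)
river: ρ → (10,5,-6)
river: ρ → (-6,7,9)
river: ρ → (9,11,-4)
river: ρ → (-4,13,6)
river: ρ → (6,11,-6)
river: ρ → (-6,13,4)
river: ρ → (4,11,-9)
river: ρ → (-9,7,6)
river: ρ → (6,5,-10)
river: ρ → (-10,15,1)
river: ρ → (1,15,-10)
river: ρ → (-10,5,6)
river: ρ → (6,7,-9)
river: ρ → (-9,11,4)
river: ρ → (4,13,-6)
river: ρ → (-6,11,6)
river: ρ → (6,13,-4)
river: ρ → (-4,11,9)
river: ρ → (9,7,-6)
ρ-cycle length = 22 (tail of 0 descent steps not counted)

22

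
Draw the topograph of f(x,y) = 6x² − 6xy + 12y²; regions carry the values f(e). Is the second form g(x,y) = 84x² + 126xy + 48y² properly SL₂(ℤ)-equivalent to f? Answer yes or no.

D₁ = -252, D₂ = -252
f: translate: b→6 (≡-6 mod 12), so (6,-6,12)→(6,6,12)
f: reduced (well bottom): (6,6,12) with a≤c, −a<b≤a
g: translate: b→-42 (≡126 mod 168), so (84,126,48)→(84,-42,6)
g: flip: (84,-42,6)→(6,42,84)
g: translate: b→6 (≡42 mod 12), so (6,42,84)→(6,6,12)
g: reduced (well bottom): (6,6,12) with a≤c, −a<b≤a
reduced forms (6, 6, 12) vs (6, 6, 12) ⇒ equivalent

yes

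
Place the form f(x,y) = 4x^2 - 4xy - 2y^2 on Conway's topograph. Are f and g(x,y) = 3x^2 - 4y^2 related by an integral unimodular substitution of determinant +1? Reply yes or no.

D₁ = 48, D₂ = 48
river cycle of f (length 2): (-2, 4, 4), (4, 4, -2)
river cycle of g (length 2): (3, 6, -1), (-1, 6, 3)
cycles differ ⇒ inequivalent

no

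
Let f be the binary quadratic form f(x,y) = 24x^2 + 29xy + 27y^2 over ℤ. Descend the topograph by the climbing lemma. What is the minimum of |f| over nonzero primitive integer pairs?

translate: b→-19 (≡29 mod 48), so (24,29,27)→(24,-19,22)
flip: (24,-19,22)→(22,19,24)
reduced (well bottom): (22,19,24) with a≤c, −a<b≤a
well minimum = a = 22

22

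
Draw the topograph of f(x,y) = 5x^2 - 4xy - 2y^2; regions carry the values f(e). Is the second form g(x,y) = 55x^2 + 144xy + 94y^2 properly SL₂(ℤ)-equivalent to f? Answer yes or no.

D₁ = 56, D₂ = 56
river cycle of f (length 4): (-2, 4, 5), (5, 6, -1), (-1, 6, 5), (5, 4, -2)
river cycle of g (length 4): (5, 6, -1), (-1, 6, 5), (5, 4, -2), (-2, 4, 5)
cycles coincide ⇒ equivalent

yes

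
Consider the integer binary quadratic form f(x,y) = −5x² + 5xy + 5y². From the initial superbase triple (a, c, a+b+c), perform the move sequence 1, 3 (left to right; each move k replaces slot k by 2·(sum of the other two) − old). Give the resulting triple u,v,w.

start (-5,5,5) = (f(1,0),f(0,1),f(1,1))
replace slot 1: 2·(5+5) − (-5) = 25 → (25,5,5)
replace slot 3: 2·(25+5) − 5 = 55 → (25,5,55)

25,5,55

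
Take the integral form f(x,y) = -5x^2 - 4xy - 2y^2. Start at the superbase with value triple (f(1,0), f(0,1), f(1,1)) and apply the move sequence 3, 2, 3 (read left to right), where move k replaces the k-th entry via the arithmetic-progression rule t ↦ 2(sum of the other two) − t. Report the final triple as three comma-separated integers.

start (-5,-2,-11) = (f(1,0),f(0,1),f(1,1))
replace slot 3: 2·((-5)+(-2)) − (-11) = -3 → (-5,-2,-3)
replace slot 2: 2·((-5)+(-3)) − (-2) = -14 → (-5,-14,-3)
replace slot 3: 2·((-5)+(-14)) − (-3) = -35 → (-5,-14,-35)

-5,-14,-35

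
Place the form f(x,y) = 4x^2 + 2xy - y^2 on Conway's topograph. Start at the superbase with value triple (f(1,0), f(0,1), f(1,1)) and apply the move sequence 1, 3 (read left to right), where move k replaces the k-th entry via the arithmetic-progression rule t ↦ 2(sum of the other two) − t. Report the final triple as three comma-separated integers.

start (4,-1,5) = (f(1,0),f(0,1),f(1,1))
replace slot 1: 2·((-1)+5) − 4 = 4 → (4,-1,5)
replace slot 3: 2·(4+(-1)) − 5 = 1 → (4,-1,1)

4,-1,1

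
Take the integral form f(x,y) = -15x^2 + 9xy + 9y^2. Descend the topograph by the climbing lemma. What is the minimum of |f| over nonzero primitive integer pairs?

river: ρ → (9,9,-15)
river: ρ → (-15,21,3)
river: ρ → (3,21,-15)
river: ρ → (-15,9,9)
closes: descent 0, river 4
min |a| on river = 3

3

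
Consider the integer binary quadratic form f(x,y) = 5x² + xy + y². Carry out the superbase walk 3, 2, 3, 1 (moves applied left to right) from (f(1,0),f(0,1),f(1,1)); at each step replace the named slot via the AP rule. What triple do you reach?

start (5,1,7) = (f(1,0),f(0,1),f(1,1))
replace slot 3: 2·(5+1) − 7 = 5 → (5,1,5)
replace slot 2: 2·(5+5) − 1 = 19 → (5,19,5)
replace slot 3: 2·(5+19) − 5 = 43 → (5,19,43)
replace slot 1: 2·(19+43) − 5 = 119 → (119,19,43)

119,19,43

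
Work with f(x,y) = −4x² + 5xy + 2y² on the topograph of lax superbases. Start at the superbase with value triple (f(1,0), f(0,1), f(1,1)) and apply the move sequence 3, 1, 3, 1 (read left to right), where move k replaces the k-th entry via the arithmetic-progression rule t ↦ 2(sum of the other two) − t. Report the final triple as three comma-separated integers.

start (-4,2,3) = (f(1,0),f(0,1),f(1,1))
replace slot 3: 2·((-4)+2) − 3 = -7 → (-4,2,-7)
replace slot 1: 2·(2+(-7)) − (-4) = -6 → (-6,2,-7)
replace slot 3: 2·((-6)+2) − (-7) = -1 → (-6,2,-1)
replace slot 1: 2·(2+(-1)) − (-6) = 8 → (8,2,-1)

8,2,-1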